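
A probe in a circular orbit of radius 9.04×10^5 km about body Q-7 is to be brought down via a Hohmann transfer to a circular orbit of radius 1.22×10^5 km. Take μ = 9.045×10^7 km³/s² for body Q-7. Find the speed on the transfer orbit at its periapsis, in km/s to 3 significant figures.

v = 36.1 km/s

Semi-major axis of the transfer orbit: a_t = (9.040×10^5 + 1.220×10^5)/2 = 5.130×10^5 km.
The periapsis of the transfer ellipse is at r = 1.220×10^5 km.
From the vis-viva equation, v = √[μ(2/r − 1/a_t)] = 36.15 km/s.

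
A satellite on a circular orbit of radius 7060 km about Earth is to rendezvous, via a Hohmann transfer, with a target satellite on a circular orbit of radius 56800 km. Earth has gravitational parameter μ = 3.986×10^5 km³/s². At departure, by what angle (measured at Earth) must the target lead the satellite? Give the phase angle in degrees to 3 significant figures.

The Hohmann ellipse has a_t = (r₁ + r₂)/2 = 31930 km.
Transfer time t = π√(a_t³/μ) = 28390 s.
The target's mean motion on its circular orbit is ω₂ = √(μ/r₂³) = 4.664×10^-5 rad/s.
Angle swept by the target during transfer: ω₂·t = 1.3241 rad = 75.87°.
Arrival is 180° from departure on the ellipse, so φ = 180° − 75.87° = 104°.

φ = 104°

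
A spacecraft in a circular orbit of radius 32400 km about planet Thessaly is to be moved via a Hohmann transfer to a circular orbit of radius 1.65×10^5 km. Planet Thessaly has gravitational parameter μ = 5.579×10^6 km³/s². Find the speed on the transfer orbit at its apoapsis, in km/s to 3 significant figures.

The Hohmann ellipse has a_t = (r₁ + r₂)/2 = 98700 km.
The apoapsis of the transfer ellipse is at r = 1.650×10^5 km.
Applying v² = μ(2/r − 1/a_t): v = 3.332 km/s.

v = 3.33 km/s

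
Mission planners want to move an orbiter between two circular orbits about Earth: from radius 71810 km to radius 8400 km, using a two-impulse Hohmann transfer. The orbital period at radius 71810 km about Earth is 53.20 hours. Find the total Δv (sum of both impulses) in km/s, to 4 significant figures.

Δv = 3.607 km/s

From Kepler's third law T² = 4π²r³/μ at r = 71810 km, T = 53.20 hours = 53.20 × 3600 s = 1.9152×10^5 s: μ = 4π²r³/T² = 3.98553×10^5 km³/s².
Semi-major axis of the transfer orbit: a_t = (71810 + 8400)/2 = 40105 km.
At r₁ the circular-orbit speed is v₁ = √(μ/r₁) = 2.356 km/s.
On the transfer ellipse at r₁, vis-viva gives v_a = √[μ(2/r₁ − 1/a_t)] = 1.078 km/s.
First burn Δv₁ = |v_a − v₁| = 1.278 km/s.
At r₂, v₂ = √(μ/r₂) = 6.888 km/s.
Transfer-orbit speed at r₂: v_p = √[μ(2/r₂ − 1/a_t)] = 9.217 km/s.
Second burn Δv₂ = |v₂ − v_p| = 2.329 km/s.
Total Δv = Δv₁ + Δv₂ = 3.607 km/s.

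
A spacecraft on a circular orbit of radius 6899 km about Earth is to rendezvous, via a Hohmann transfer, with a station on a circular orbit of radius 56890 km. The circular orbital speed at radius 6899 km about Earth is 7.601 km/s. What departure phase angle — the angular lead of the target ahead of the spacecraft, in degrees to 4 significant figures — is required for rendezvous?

φ = 104.4°

From the circular-orbit relation v² = μ/r at r = 6899 km: μ = v²r = (7.601)² × 6899 = 3.98591×10^5 km³/s².
Transfer-ellipse semi-major axis a_t = (r₁ + r₂)/2 = (6899 + 56890)/2 = 31894.5 km.
Transfer time t = π√(a_t³/μ) = 28344 s.
The target's mean motion on its circular orbit is ω₂ = √(μ/r₂³) = 4.6528×10^-5 rad/s.
Angle swept by the target during transfer: ω₂·t = 1.3188 rad = 75.56°.
Arrival is 180° from departure on the ellipse, so φ = 180° − 75.56° = 104.4°.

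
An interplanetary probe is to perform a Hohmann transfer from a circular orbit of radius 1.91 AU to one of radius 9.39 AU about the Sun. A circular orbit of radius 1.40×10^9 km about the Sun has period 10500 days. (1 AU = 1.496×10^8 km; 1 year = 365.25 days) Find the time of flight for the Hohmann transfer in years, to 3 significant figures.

From Kepler's third law T² = 4π²r³/μ at r = 1.40×10^9 km, T = 10500 days = 10500 × 86400 s = 9.072×10^8 s: μ = 4π²r³/T² = 1.31625×10^11 km³/s².
In km: r₁ = 1.91 × 1.496×10^8 = 2.85736×10^8 km; r₂ = 9.39 × 1.496×10^8 = 1.404744×10^9 km.
Semi-major axis of the transfer orbit: a_t = (2.85736×10^8 + 1.404744×10^9)/2 = 8.4524×10^8 km.
Transfer time t = π√(a_t³/μ) = π√((8.4524×10^8)³ / 1.31625×10^11) = 2.128×10^8 s.
Converting: 2.128×10^8 s ÷ 3.15576×10^7 s/year (365.25 × 86400) = 6.74 years.

t = 6.74 years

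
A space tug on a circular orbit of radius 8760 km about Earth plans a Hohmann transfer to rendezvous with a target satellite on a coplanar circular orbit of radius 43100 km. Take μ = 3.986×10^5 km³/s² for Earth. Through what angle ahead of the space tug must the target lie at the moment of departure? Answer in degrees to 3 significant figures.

Transfer-ellipse semi-major axis a_t = (r₁ + r₂)/2 = (8760 + 43100)/2 = 25930 km.
Transfer time t = π√(a_t³/μ) = 20780 s.
The target's mean motion on its circular orbit is ω₂ = √(μ/r₂³) = 7.056×10^-5 rad/s.
Angle swept by the target during transfer: ω₂·t = 1.466 rad = 84.00°.
Arrival is 180° from departure on the ellipse, so φ = 180° − 84.00° = 96.0°.

φ = 96.0°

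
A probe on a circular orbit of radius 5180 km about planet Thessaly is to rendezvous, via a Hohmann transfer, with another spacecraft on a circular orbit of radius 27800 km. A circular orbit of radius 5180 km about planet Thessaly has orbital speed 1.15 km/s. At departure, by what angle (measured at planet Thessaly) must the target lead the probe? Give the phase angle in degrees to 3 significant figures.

From the circular-orbit relation v² = μ/r at r = 5180 km: μ = v²r = (1.15)² × 5180 = 6850.55 km³/s².
The Hohmann ellipse has a_t = (r₁ + r₂)/2 = 16490 km.
The half-period of the transfer ellipse is t = π√(a_t³/μ) = 80374 s.
Target angular speed ω₂ = √(μ/r₂³) = 1.7856×10^-5 rad/s.
Angle swept by the target during transfer: ω₂·t = 1.4352 rad = 82.23°.
Arrival is 180° from departure on the ellipse, so φ = 180° − 82.23° = 97.8°.

φ = 97.8°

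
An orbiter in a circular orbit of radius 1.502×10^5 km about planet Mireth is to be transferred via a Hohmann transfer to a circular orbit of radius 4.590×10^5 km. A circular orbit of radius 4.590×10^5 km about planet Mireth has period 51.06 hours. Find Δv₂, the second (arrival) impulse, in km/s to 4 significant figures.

From Kepler's third law T² = 4π²r³/μ at r = 4.590×10^5 km, T = 51.06 hours = 51.06 × 3600 s = 1.83816×10^5 s: μ = 4π²r³/T² = 1.12988×10^8 km³/s².
Semi-major axis of the transfer orbit: a_t = (1.502×10^5 + 4.590×10^5)/2 = 3.046×10^5 km.
Circular speed at r = 4.590×10^5 km: v_c = √(μ/r) = 15.6895 km/s.
Transfer-orbit speed at the same r (vis-viva, a = a_t): v_t = √[μ(2/r − 1/a_t)] = 11.0174 km/s.
Δv₂ = |v_t − v_c| = |11.0174 − 15.6895| = 4.672 km/s.

Δv₂ = 4.672 km/s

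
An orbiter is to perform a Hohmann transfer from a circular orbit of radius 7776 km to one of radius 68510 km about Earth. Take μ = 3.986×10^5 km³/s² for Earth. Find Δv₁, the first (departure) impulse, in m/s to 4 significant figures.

Transfer-ellipse semi-major axis a_t = (r₁ + r₂)/2 = (7776 + 68510)/2 = 38143 km.
On the circular orbit at r = 7776 km, v_c = √(μ/r) = 7.1596 km/s.
Transfer-orbit speed at the same r (vis-viva, a = a_t): v_t = √[μ(2/r − 1/a_t)] = 9.5953 km/s.
Δv₁ = |v_t − v_c| = |9.5953 − 7.1596| = 2.436 km/s.

Δv₁ = 2436 m/s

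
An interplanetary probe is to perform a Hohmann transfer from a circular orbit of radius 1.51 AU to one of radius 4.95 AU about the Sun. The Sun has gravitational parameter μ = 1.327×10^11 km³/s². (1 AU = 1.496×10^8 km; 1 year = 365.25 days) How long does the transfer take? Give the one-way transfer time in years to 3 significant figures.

t = 2.90 years

In km: r₁ = 1.51 × 1.496×10^8 = 2.25896×10^8 km; r₂ = 4.95 × 1.496×10^8 = 7.4052×10^8 km.
The Hohmann ellipse has a_t = (r₁ + r₂)/2 = 4.83208×10^8 km.
Transfer time t = π√(a_t³/μ) = π√((4.83208×10^8)³ / 1.327×10^11) = 9.160×10^7 s.
Converting: 9.160×10^7 s ÷ 3.15576×10^7 s/year (365.25 × 86400) = 2.90 years.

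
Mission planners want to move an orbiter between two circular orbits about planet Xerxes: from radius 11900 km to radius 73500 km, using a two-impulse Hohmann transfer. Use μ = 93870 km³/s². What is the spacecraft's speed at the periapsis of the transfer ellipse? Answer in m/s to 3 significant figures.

The Hohmann ellipse has a_t = (r₁ + r₂)/2 = 42700 km.
At periapsis, r = 11900 km.
Vis-viva: v = √[μ(2/r − 1/a_t)] = √[93870 × (2/11900 − 1/42700)] = 3.685 km/s.

v = 3680 m/s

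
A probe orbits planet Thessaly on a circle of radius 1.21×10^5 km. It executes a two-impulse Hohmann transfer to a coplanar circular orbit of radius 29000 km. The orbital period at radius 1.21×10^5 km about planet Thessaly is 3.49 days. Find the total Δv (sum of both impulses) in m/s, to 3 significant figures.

Δv = 2340 m/s

From Kepler's third law T² = 4π²r³/μ at r = 1.21×10^5 km, T = 3.49 days = 3.49 × 86400 s = 3.01536×10^5 s: μ = 4π²r³/T² = 7.69197×10^5 km³/s².
Semi-major axis of the transfer orbit: a_t = (1.210×10^5 + 29000)/2 = 75000 km.
Circular speed at r₁: v₁ = √(μ/r₁) = √(7.69197×10^5/1.210×10^5) = 2.5213 km/s.
Transfer-orbit speed at r₁ (vis-viva): v_a = √[μ(2/r₁ − 1/a_t)] = 1.5678 km/s.
First burn Δv₁ = |v_a − v₁| = 0.95350 km/s.
Circular speed at r₂: v₂ = √(μ/r₂) = 5.15015 km/s.
Transfer-orbit speed at r₂: v_p = √[μ(2/r₂ − 1/a_t)] = 6.54157 km/s.
Second burn Δv₂ = |v₂ − v_p| = 1.3914 km/s.
Δv = Δv₁ + Δv₂ = 0.95350 + 1.3914 = 2.345 km/s.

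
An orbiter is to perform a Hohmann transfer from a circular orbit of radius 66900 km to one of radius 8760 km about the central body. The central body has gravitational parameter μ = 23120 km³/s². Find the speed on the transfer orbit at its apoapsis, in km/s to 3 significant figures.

v = 0.283 km/s

Semi-major axis of the transfer orbit: a_t = (66900 + 8760)/2 = 37830 km.
At apoapsis, r = 66900 km.
From the vis-viva equation, v = √[μ(2/r − 1/a_t)] = 0.2829 km/s.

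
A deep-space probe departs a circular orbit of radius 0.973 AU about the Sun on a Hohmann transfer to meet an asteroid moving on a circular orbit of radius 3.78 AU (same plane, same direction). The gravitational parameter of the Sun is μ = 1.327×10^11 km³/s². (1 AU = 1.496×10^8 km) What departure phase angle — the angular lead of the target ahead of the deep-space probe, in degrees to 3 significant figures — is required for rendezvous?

φ = 90.3°

In km: r₁ = 0.973 × 1.496×10^8 = 1.455608×10^8 km; r₂ = 3.78 × 1.496×10^8 = 5.65488×10^8 km.
The Hohmann ellipse has a_t = (r₁ + r₂)/2 = 3.555244×10^8 km.
The half-period of the transfer ellipse is t = π√(a_t³/μ) = 5.781×10^7 s.
Target angular speed ω₂ = √(μ/r₂³) = 2.709×10^-8 rad/s.
Angle swept by the target during transfer: ω₂·t = 1.566 rad = 89.73°.
The deep-space probe traverses 180° on the transfer ellipse, so the target must lead by 180° − 89.73° = 90.3°.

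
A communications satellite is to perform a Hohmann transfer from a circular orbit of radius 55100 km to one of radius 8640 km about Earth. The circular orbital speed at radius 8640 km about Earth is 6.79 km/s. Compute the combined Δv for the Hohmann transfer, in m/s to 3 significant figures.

Δv = 3430 m/s

From the circular-orbit relation v² = μ/r at r = 8640 km: μ = v²r = (6.79)² × 8640 = 3.98339×10^5 km³/s².
The Hohmann ellipse has a_t = (r₁ + r₂)/2 = 31870 km.
Circular speed at r₁: v₁ = √(μ/r₁) = √(3.98339×10^5/55100) = 2.689 km/s.
On the transfer ellipse at r₁, v² = μ(2/r − 1/a) gives v_a = √[μ(2/r₁ − 1/a_t)] = 1.400 km/s.
First burn Δv₁ = |v_a − v₁| = 1.289 km/s.
At r₂, v₂ = √(μ/r₂) = 6.790 km/s.
Transfer-orbit speed at r₂: v_p = √[μ(2/r₂ − 1/a_t)] = 8.928 km/s.
Second burn Δv₂ = |v₂ − v_p| = 2.138 km/s.
Total Δv = Δv₁ + Δv₂ = 3.427 km/s.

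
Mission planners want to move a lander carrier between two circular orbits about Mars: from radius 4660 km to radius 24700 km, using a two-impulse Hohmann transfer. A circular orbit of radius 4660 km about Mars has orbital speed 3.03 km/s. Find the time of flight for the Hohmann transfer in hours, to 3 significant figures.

t = 7.50 hours

From the circular-orbit relation v² = μ/r at r = 4660 km: μ = v²r = (3.03)² × 4660 = 42783.0 km³/s².
The Hohmann ellipse has a_t = (r₁ + r₂)/2 = 14680 km.
Transfer time t = π√(a_t³/μ) = π√((14680)³ / 42783.0) = 27010 s.
Converting: 27010 s ÷ 3600 s/hour = 7.50 hours.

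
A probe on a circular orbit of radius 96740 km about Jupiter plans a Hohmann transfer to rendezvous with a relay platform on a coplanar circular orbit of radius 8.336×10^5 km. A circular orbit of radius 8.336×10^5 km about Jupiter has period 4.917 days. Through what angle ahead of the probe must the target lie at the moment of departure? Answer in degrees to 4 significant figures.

From Kepler's third law T² = 4π²r³/μ at r = 8.336×10^5 km, T = 4.917 days = 4.917 × 86400 s = 4.248288×10^5 s: μ = 4π²r³/T² = 1.26708×10^8 km³/s².
Transfer-ellipse semi-major axis a_t = (r₁ + r₂)/2 = (96740 + 8.336×10^5)/2 = 4.6517×10^5 km.
The half-period of the transfer ellipse is t = π√(a_t³/μ) = 88545 s.
Target angular speed ω₂ = √(μ/r₂³) = 1.4790×10^-5 rad/s.
Angle swept by the target during transfer: ω₂·t = 1.3096 rad = 75.03°.
Arrival is 180° from departure on the ellipse, so φ = 180° − 75.03° = 105.0°.

φ = 105.0°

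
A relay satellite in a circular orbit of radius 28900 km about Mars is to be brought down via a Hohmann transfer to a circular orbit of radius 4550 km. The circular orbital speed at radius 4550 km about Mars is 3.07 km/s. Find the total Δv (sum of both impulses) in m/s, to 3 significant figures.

From the circular-orbit relation v² = μ/r at r = 4550 km: μ = v²r = (3.07)² × 4550 = 42883.3 km³/s².
Transfer-ellipse semi-major axis a_t = (r₁ + r₂)/2 = (28900 + 4550)/2 = 16725 km.
Circular speed at r₁: v₁ = √(μ/r₁) = √(42883.3/28900) = 1.21813 km/s.
On the transfer ellipse at r₁, v² = μ(2/r − 1/a) gives v_a = √[μ(2/r₁ − 1/a_t)] = 0.635357 km/s.
First burn Δv₁ = |v_a − v₁| = 0.5828 km/s.
Circular speed at r₂: v₂ = √(μ/r₂) = 3.0700 km/s.
Transfer-orbit speed at r₂: v_p = √[μ(2/r₂ − 1/a_t)] = 4.0356 km/s.
Second burn Δv₂ = |v₂ − v_p| = 0.9656 km/s.
Δv = Δv₁ + Δv₂ = 0.5828 + 0.9656 = 1.548 km/s.

Δv = 1550 m/s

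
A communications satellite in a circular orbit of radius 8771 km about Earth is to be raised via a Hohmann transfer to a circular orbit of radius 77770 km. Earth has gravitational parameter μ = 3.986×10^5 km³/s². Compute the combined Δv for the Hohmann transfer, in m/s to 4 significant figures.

Transfer-ellipse semi-major axis a_t = (r₁ + r₂)/2 = (8771 + 77770)/2 = 43270.5 km.
At r₁ the circular-orbit speed is v₁ = √(μ/r₁) = 6.7413 km/s.
Transfer-orbit speed at r₁ (v² = μ(2/r − 1/a)): v_p = √[μ(2/r₁ − 1/a_t)] = 9.0376 km/s.
First burn Δv₁ = |v_p − v₁| = 2.296 km/s.
At r₂, v₂ = √(μ/r₂) = 2.264 km/s.
Transfer-orbit speed at r₂: v_a = √[μ(2/r₂ − 1/a_t)] = 1.019 km/s.
Second burn Δv₂ = |v₂ − v_a| = 1.245 km/s.
Total Δv = Δv₁ + Δv₂ = 3.541 km/s.

Δv = 3541 m/s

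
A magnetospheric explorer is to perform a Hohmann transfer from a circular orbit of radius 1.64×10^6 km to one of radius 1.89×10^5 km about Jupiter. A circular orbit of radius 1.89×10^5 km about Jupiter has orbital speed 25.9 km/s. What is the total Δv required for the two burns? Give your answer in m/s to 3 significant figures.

Δv = 13600 m/s

From the circular-orbit relation v² = μ/r at r = 1.89×10^5 km: μ = v²r = (25.9)² × 1.89×10^5 = 1.26783×10^8 km³/s².
Semi-major axis of the transfer orbit: a_t = (1.640×10^6 + 1.890×10^5)/2 = 9.145×10^5 km.
Circular speed at r₁: v₁ = √(μ/r₁) = √(1.26783×10^8/1.640×10^6) = 8.792 km/s.
Transfer-orbit speed at r₁ (v² = μ(2/r − 1/a)): v_a = √[μ(2/r₁ − 1/a_t)] = 3.997 km/s.
First burn Δv₁ = |v_a − v₁| = 4.795 km/s.
At r₂, v₂ = √(μ/r₂) = 25.900 km/s.
Transfer-orbit speed at r₂: v_p = √[μ(2/r₂ − 1/a_t)] = 34.684 km/s.
Second burn Δv₂ = |v₂ − v_p| = 8.784 km/s.
Δv = Δv₁ + Δv₂ = 4.795 + 8.784 = 13.58 km/s.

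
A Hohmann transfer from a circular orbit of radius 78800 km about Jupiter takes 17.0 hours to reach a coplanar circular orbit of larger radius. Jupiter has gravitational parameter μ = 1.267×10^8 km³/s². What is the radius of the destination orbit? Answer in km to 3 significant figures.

r₂ = 6.48×10^5 km

Transfer time t = 17.0 hours = 61200 s, and t = π√(a_t³/μ).
So a_t = (μ t²/π²)^(1/3) = (1.267×10^8 × (61200)² / π²)^(1/3) = 3.6363×10^5 km.
Since a_t = (r₁ + r₂)/2, r₂ = 2a_t − r₁ = 2×3.6363×10^5 − 78800 = 6.4846×10^5 km.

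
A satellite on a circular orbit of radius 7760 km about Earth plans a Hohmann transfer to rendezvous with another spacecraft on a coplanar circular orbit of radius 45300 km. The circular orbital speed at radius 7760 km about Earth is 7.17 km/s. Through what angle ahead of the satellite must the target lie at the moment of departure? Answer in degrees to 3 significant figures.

From the circular-orbit relation v² = μ/r at r = 7760 km: μ = v²r = (7.17)² × 7760 = 3.98933×10^5 km³/s².
Semi-major axis of the transfer orbit: a_t = (7760 + 45300)/2 = 26530 km.
The half-period of the transfer ellipse is t = π√(a_t³/μ) = 21490 s.
Target angular speed ω₂ = √(μ/r₂³) = 6.551×10^-5 rad/s.
Angle swept by the target during transfer: ω₂·t = 1.408 rad = 80.67°.
The satellite traverses 180° on the transfer ellipse, so the target must lead by 180° − 80.67° = 99.3°.

φ = 99.3°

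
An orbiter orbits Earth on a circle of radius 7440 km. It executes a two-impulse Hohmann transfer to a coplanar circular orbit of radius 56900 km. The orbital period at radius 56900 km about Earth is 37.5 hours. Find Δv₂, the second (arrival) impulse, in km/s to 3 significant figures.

Δv₂ = 1.37 km/s

From Kepler's third law T² = 4π²r³/μ at r = 56900 km, T = 37.5 hours = 37.5 × 3600 s = 1.350×10^5 s: μ = 4π²r³/T² = 3.99052×10^5 km³/s².
The Hohmann ellipse has a_t = (r₁ + r₂)/2 = 32170 km.
On the circular orbit at r = 56900 km, v_c = √(μ/r) = 2.6482 km/s.
Transfer-orbit speed at the same r (vis-viva, a = a_t): v_t = √[μ(2/r − 1/a_t)] = 1.2736 km/s.
Δv₂ = |v_t − v_c| = |1.2736 − 2.6482| = 1.375 km/s.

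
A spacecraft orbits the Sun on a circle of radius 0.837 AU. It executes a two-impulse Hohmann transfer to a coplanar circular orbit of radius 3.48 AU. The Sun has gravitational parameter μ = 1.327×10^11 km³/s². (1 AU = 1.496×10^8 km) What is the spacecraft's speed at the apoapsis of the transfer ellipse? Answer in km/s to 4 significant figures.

v = 9.942 km/s

In km: r₁ = 0.837 × 1.496×10^8 = 1.252152×10^8 km; r₂ = 3.48 × 1.496×10^8 = 5.20608×10^8 km.
Semi-major axis of the transfer orbit: a_t = (1.252152×10^8 + 5.20608×10^8)/2 = 3.229116×10^8 km.
The apoapsis of the transfer ellipse is at r = 5.20608×10^8 km.
Applying v² = μ(2/r − 1/a_t): v = 9.942 km/s.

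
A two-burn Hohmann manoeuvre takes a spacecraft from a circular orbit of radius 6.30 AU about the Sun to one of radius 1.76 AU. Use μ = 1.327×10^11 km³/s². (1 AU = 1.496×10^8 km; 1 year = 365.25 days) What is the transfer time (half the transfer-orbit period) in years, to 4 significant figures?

t = 4.045 years

In km: r₁ = 6.30 × 1.496×10^8 = 9.4248×10^8 km; r₂ = 1.76 × 1.496×10^8 = 2.63296×10^8 km.
The Hohmann ellipse has a_t = (r₁ + r₂)/2 = 6.02888×10^8 km.
Transfer time t = π√(a_t³/μ) = π√((6.02888×10^8)³ / 1.327×10^11) = 1.2766×10^8 s.
Converting: 1.2766×10^8 s ÷ 3.15576×10^7 s/year (365.25 × 86400) = 4.045 years.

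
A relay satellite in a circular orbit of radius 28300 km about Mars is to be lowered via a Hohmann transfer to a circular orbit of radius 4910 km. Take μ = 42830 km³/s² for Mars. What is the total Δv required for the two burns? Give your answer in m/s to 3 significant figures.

Transfer-ellipse semi-major axis a_t = (r₁ + r₂)/2 = (28300 + 4910)/2 = 16605 km.
At r₁ the circular-orbit speed is v₁ = √(μ/r₁) = 1.230214 km/s.
On the transfer ellipse at r₁, vis-viva equation gives v_a = √[μ(2/r₁ − 1/a_t)] = 0.6689630 km/s.
First burn Δv₁ = |v_a − v₁| = 0.5613 km/s.
Circular speed at r₂: v₂ = √(μ/r₂) = 2.95347 km/s.
Transfer-orbit speed at r₂: v_p = √[μ(2/r₂ − 1/a_t)] = 3.85573 km/s.
Second burn Δv₂ = |v₂ − v_p| = 0.9023 km/s.
Δv = Δv₁ + Δv₂ = 0.5613 + 0.9023 = 1.464 km/s.

Δv = 1460 m/s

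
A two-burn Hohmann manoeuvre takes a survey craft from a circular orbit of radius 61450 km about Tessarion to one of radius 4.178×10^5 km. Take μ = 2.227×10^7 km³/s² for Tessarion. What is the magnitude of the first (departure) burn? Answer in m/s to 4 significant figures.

Transfer-ellipse semi-major axis a_t = (r₁ + r₂)/2 = (61450 + 4.178×10^5)/2 = 2.39625×10^5 km.
On the circular orbit at r = 61450 km, v_c = √(μ/r) = 19.04 km/s.
Transfer-orbit speed at the same r (vis-viva, a = a_t): v_t = √[μ(2/r − 1/a_t)] = 25.14 km/s.
Δv₁ = |v_t − v_c| = |25.14 − 19.04| = 6.100 km/s.

Δv₁ = 6100 m/s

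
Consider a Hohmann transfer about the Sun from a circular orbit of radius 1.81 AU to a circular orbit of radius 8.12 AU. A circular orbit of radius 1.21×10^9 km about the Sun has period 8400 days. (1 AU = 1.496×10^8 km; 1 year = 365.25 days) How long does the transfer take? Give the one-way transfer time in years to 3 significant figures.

From Kepler's third law T² = 4π²r³/μ at r = 1.21×10^9 km, T = 8400 days = 8400 × 86400 s = 7.2576×10^8 s: μ = 4π²r³/T² = 1.32779×10^11 km³/s².
In km: r₁ = 1.81 × 1.496×10^8 = 2.70776×10^8 km; r₂ = 8.12 × 1.496×10^8 = 1.214752×10^9 km.
Semi-major axis of the transfer orbit: a_t = (2.70776×10^8 + 1.214752×10^9)/2 = 7.42764×10^8 km.
By Kepler's third law the transfer-orbit period is T = 2π√(a_t³/μ), so t = T/2 = 1.745×10^8 s.
Converting: 1.745×10^8 s ÷ 3.15576×10^7 s/year (365.25 × 86400) = 5.53 years.

t = 5.53 years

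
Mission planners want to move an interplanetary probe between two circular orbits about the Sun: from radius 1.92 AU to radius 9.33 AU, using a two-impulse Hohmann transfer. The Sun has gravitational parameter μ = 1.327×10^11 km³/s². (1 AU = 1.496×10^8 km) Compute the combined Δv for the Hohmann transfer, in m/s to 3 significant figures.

In km: r₁ = 1.92 × 1.496×10^8 = 2.87232×10^8 km; r₂ = 9.33 × 1.496×10^8 = 1.395768×10^9 km.
The Hohmann ellipse has a_t = (r₁ + r₂)/2 = 8.415×10^8 km.
Circular speed at r₁: v₁ = √(μ/r₁) = √(1.327×10^11/2.87232×10^8) = 21.494 km/s.
On the transfer ellipse at r₁, vis-viva gives v_p = √[μ(2/r₁ − 1/a_t)] = 27.682 km/s.
First burn Δv₁ = |v_p − v₁| = 6.188 km/s.
At r₂, v₂ = √(μ/r₂) = 9.751 km/s.
Transfer-orbit speed at r₂: v_a = √[μ(2/r₂ − 1/a_t)] = 5.697 km/s.
Second burn Δv₂ = |v₂ − v_a| = 4.054 km/s.
Δv = Δv₁ + Δv₂ = 6.188 + 4.054 = 10.24 km/s.

Δv = 10200 m/s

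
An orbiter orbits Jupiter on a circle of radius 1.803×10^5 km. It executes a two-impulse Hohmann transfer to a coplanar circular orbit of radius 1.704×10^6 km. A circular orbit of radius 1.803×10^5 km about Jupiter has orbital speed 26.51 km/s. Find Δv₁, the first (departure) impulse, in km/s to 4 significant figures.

From the circular-orbit relation v² = μ/r at r = 1.803×10^5 km: μ = v²r = (26.51)² × 1.803×10^5 = 1.26711×10^8 km³/s².
The Hohmann ellipse has a_t = (r₁ + r₂)/2 = 9.4215×10^5 km.
Circular speed at r = 1.803×10^5 km: v_c = √(μ/r) = 26.510 km/s.
Vis-viva on the transfer ellipse at r = 1.803×10^5 km gives v_t = √[μ(2/r − 1/a_t)] = 35.652 km/s.
Δv₁ = |v_t − v_c| = |35.652 − 26.510| = 9.142 km/s.

Δv₁ = 9.142 km/s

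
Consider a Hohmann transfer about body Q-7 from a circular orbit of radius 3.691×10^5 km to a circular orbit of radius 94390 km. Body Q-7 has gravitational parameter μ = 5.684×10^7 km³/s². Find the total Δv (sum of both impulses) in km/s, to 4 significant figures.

The Hohmann ellipse has a_t = (r₁ + r₂)/2 = 2.31745×10^5 km.
Circular speed at r₁: v₁ = √(μ/r₁) = √(5.684×10^7/3.691×10^5) = 12.41 km/s.
Transfer-orbit speed at r₁ (vis-viva): v_a = √[μ(2/r₁ − 1/a_t)] = 7.920 km/s.
First burn Δv₁ = |v_a − v₁| = 4.490 km/s.
At r₂, v₂ = √(μ/r₂) = 24.54 km/s.
Transfer-orbit speed at r₂: v_p = √[μ(2/r₂ − 1/a_t)] = 30.97 km/s.
Second burn Δv₂ = |v₂ − v_p| = 6.430 km/s.
Δv = Δv₁ + Δv₂ = 4.490 + 6.430 = 10.92 km/s.

Δv = 10.92 km/s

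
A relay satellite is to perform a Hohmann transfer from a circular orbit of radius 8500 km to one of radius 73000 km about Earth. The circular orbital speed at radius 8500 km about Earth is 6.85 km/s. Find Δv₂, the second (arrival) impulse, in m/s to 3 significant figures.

Δv₂ = 1270 m/s

From the circular-orbit relation v² = μ/r at r = 8500 km: μ = v²r = (6.85)² × 8500 = 3.98841×10^5 km³/s².
Transfer-ellipse semi-major axis a_t = (r₁ + r₂)/2 = (8500 + 73000)/2 = 40750 km.
On the circular orbit at r = 73000 km, v_c = √(μ/r) = 2.3374 km/s.
Vis-viva on the transfer ellipse at r = 73000 km gives v_t = √[μ(2/r − 1/a_t)] = 1.0675 km/s.
Δv₂ = |v_t − v_c| = |1.0675 − 2.3374| = 1.270 km/s.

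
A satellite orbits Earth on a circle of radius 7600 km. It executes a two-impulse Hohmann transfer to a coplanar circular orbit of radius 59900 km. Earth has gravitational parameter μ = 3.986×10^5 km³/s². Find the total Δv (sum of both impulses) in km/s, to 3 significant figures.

Δv = 3.76 km/s

Transfer-ellipse semi-major axis a_t = (r₁ + r₂)/2 = (7600 + 59900)/2 = 33750 km.
At r₁ the circular-orbit speed is v₁ = √(μ/r₁) = 7.242 km/s.
Transfer-orbit speed at r₁ (vis-viva equation): v_p = √[μ(2/r₁ − 1/a_t)] = 9.648 km/s.
First burn Δv₁ = |v_p − v₁| = 2.406 km/s.
At r₂, v₂ = √(μ/r₂) = 2.579617 km/s.
Transfer-orbit speed at r₂: v_a = √[μ(2/r₂ − 1/a_t)] = 1.224123 km/s.
Second burn Δv₂ = |v₂ − v_a| = 1.355 km/s.
Total Δv = Δv₁ + Δv₂ = 3.761 km/s.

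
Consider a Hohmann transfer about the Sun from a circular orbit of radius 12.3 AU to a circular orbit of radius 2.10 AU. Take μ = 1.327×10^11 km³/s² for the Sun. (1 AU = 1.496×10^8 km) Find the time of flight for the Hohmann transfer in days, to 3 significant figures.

In km: r₁ = 12.3 × 1.496×10^8 = 1.84008×10^9 km; r₂ = 2.10 × 1.496×10^8 = 3.1416×10^8 km.
The Hohmann ellipse has a_t = (r₁ + r₂)/2 = 1.07712×10^9 km.
Half the transfer-orbit period gives t = π√(a_t³/μ) = 3.049×10^8 s.
Converting: 3.049×10^8 s ÷ 86400 s/day = 3530 days.

t = 3530 days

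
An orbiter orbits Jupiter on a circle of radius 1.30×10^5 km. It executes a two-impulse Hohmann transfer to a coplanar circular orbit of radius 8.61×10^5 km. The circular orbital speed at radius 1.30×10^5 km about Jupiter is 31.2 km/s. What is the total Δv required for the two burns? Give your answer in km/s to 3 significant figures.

Δv = 15.8 km/s

From the circular-orbit relation v² = μ/r at r = 1.30×10^5 km: μ = v²r = (31.2)² × 1.30×10^5 = 1.26547×10^8 km³/s².
Semi-major axis of the transfer orbit: a_t = (1.300×10^5 + 8.610×10^5)/2 = 4.955×10^5 km.
Circular speed at r₁: v₁ = √(μ/r₁) = √(1.26547×10^8/1.300×10^5) = 31.200 km/s.
On the transfer ellipse at r₁, vis-viva equation gives v_p = √[μ(2/r₁ − 1/a_t)] = 41.128 km/s.
First burn Δv₁ = |v_p − v₁| = 9.928 km/s.
At r₂, v₂ = √(μ/r₂) = 12.1234 km/s.
Transfer-orbit speed at r₂: v_a = √[μ(2/r₂ − 1/a_t)] = 6.20976 km/s.
Second burn Δv₂ = |v₂ − v_a| = 5.914 km/s.
Total Δv = Δv₁ + Δv₂ = 15.84 km/s.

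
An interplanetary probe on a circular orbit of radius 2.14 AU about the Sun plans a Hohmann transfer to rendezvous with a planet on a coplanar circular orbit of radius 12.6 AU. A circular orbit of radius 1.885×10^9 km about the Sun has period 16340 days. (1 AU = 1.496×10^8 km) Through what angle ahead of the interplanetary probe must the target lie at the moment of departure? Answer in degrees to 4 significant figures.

φ = 99.48°

From Kepler's third law T² = 4π²r³/μ at r = 1.885×10^9 km, T = 16340 days = 16340 × 86400 s = 1.411776×10^9 s: μ = 4π²r³/T² = 1.32667×10^11 km³/s².
In km: r₁ = 2.14 × 1.496×10^8 = 3.20144×10^8 km; r₂ = 12.6 × 1.496×10^8 = 1.88496×10^9 km.
The Hohmann ellipse has a_t = (r₁ + r₂)/2 = 1.102552×10^9 km.
Transfer time t = π√(a_t³/μ) = 3.1577×10^8 s.
The target's mean motion on its circular orbit is ω₂ = √(μ/r₂³) = 4.4507×10^-9 rad/s.
Angle swept by the target during transfer: ω₂·t = 1.4054 rad = 80.52°.
The interplanetary probe traverses 180° on the transfer ellipse, so the target must lead by 180° − 80.52° = 99.48°.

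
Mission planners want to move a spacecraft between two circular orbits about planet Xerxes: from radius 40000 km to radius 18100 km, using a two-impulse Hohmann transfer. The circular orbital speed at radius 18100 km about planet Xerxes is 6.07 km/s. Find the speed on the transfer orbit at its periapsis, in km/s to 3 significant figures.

From the circular-orbit relation v² = μ/r at r = 18100 km: μ = v²r = (6.07)² × 18100 = 6.66893×10^5 km³/s².
The Hohmann ellipse has a_t = (r₁ + r₂)/2 = 29050 km.
At periapsis, r = 18100 km.
Applying v² = μ(2/r − 1/a_t): v = 7.123 km/s.

v = 7.12 km/s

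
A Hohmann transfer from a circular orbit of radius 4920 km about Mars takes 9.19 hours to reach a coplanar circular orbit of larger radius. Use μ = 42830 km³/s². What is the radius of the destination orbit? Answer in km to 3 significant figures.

Transfer time t = 9.19 hours = 33084 s, and t = π√(a_t³/μ).
So a_t = (μ t²/π²)^(1/3) = (42830 × (33084)² / π²)^(1/3) = 16810 km.
Since a_t = (r₁ + r₂)/2, r₂ = 2a_t − r₁ = 2×16810 − 4920 = 28700 km.

r₂ = 28700 km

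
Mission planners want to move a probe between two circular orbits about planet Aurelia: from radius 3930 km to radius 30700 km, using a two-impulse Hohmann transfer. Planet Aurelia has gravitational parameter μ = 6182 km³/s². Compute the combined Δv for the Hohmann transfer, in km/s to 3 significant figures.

Δv = 0.651 km/s

The Hohmann ellipse has a_t = (r₁ + r₂)/2 = 17315 km.
Circular speed at r₁: v₁ = √(μ/r₁) = √(6182/3930) = 1.2542 km/s.
On the transfer ellipse at r₁, vis-viva equation gives v_p = √[μ(2/r₁ − 1/a_t)] = 1.6700 km/s.
First burn Δv₁ = |v_p − v₁| = 0.4158 km/s.
At r₂, v₂ = √(μ/r₂) = 0.448741 km/s.
Transfer-orbit speed at r₂: v_a = √[μ(2/r₂ − 1/a_t)] = 0.213787 km/s.
Second burn Δv₂ = |v₂ − v_a| = 0.2350 km/s.
Δv = Δv₁ + Δv₂ = 0.4158 + 0.2350 = 0.6508 km/s.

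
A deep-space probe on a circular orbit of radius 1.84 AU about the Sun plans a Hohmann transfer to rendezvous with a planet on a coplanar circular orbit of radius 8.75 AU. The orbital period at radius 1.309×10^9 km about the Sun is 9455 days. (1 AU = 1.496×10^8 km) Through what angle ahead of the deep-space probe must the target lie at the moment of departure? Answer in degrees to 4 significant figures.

φ = 95.27°

From Kepler's third law T² = 4π²r³/μ at r = 1.309×10^9 km, T = 9455 days = 9455 × 86400 s = 8.16912×10^8 s: μ = 4π²r³/T² = 1.32687×10^11 km³/s².
In km: r₁ = 1.84 × 1.496×10^8 = 2.75264×10^8 km; r₂ = 8.75 × 1.496×10^8 = 1.309×10^9 km.
The Hohmann ellipse has a_t = (r₁ + r₂)/2 = 7.92132×10^8 km.
The half-period of the transfer ellipse is t = π√(a_t³/μ) = 1.9228×10^8 s.
Target angular speed ω₂ = √(μ/r₂³) = 7.6914×10^-9 rad/s.
Angle swept by the target during transfer: ω₂·t = 1.4789 rad = 84.73°.
Arrival is 180° from departure on the ellipse, so φ = 180° − 84.73° = 95.27°.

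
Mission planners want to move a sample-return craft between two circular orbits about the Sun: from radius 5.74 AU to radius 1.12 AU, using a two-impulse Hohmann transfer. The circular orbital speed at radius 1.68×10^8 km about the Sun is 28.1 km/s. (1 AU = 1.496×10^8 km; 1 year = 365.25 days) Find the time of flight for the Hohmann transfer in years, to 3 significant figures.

t = 3.18 years

From the circular-orbit relation v² = μ/r at r = 1.68×10^8 km: μ = v²r = (28.1)² × 1.68×10^8 = 1.32654×10^11 km³/s².
In km: r₁ = 5.74 × 1.496×10^8 = 8.58704×10^8 km; r₂ = 1.12 × 1.496×10^8 = 1.67552×10^8 km.
Transfer-ellipse semi-major axis a_t = (r₁ + r₂)/2 = (8.58704×10^8 + 1.67552×10^8)/2 = 5.13128×10^8 km.
Transfer time t = π√(a_t³/μ) = π√((5.13128×10^8)³ / 1.32654×10^11) = 1.003×10^8 s.
Converting: 1.003×10^8 s ÷ 3.15576×10^7 s/year (365.25 × 86400) = 3.18 years.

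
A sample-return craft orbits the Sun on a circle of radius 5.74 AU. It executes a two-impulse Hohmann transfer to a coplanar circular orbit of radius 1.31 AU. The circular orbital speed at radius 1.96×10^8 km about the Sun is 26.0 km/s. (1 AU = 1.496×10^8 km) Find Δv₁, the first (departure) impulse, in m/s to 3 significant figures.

From the circular-orbit relation v² = μ/r at r = 1.96×10^8 km: μ = v²r = (26.0)² × 1.96×10^8 = 1.32496×10^11 km³/s².
In km: r₁ = 5.74 × 1.496×10^8 = 8.58704×10^8 km; r₂ = 1.31 × 1.496×10^8 = 1.95976×10^8 km.
Semi-major axis of the transfer orbit: a_t = (8.58704×10^8 + 1.95976×10^8)/2 = 5.2734×10^8 km.
Circular speed at r = 8.58704×10^8 km: v_c = √(μ/r) = 12.4217 km/s.
Vis-viva on the transfer ellipse at r = 8.58704×10^8 km gives v_t = √[μ(2/r − 1/a_t)] = 7.57244 km/s.
Δv₁ = |v_t − v_c| = |7.57244 − 12.4217| = 4.849 km/s.

Δv₁ = 4850 m/s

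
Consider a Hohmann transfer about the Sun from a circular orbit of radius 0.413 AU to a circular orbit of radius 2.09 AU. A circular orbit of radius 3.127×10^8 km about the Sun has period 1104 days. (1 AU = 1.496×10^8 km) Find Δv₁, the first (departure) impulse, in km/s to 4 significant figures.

From Kepler's third law T² = 4π²r³/μ at r = 3.127×10^8 km, T = 1104 days = 1104 × 86400 s = 9.53856×10^7 s: μ = 4π²r³/T² = 1.32672×10^11 km³/s².
In km: r₁ = 0.413 × 1.496×10^8 = 6.17848×10^7 km; r₂ = 2.09 × 1.496×10^8 = 3.12664×10^8 km.
Transfer-ellipse semi-major axis a_t = (r₁ + r₂)/2 = (6.17848×10^7 + 3.12664×10^8)/2 = 1.872244×10^8 km.
Circular speed at r = 6.17848×10^7 km: v_c = √(μ/r) = 46.34 km/s.
Transfer-orbit speed at the same r (vis-viva, a = a_t): v_t = √[μ(2/r − 1/a_t)] = 59.88 km/s.
Δv₁ = |v_t − v_c| = |59.88 − 46.34| = 13.54 km/s.

Δv₁ = 13.54 km/s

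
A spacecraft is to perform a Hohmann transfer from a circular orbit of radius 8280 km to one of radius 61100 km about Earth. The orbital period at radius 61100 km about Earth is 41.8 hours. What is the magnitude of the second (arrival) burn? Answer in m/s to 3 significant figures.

Δv₂ = 1300 m/s

From Kepler's third law T² = 4π²r³/μ at r = 61100 km, T = 41.8 hours = 41.8 × 3600 s = 1.5048×10^5 s: μ = 4π²r³/T² = 3.97673×10^5 km³/s².
Semi-major axis of the transfer orbit: a_t = (8280 + 61100)/2 = 34690 km.
On the circular orbit at r = 61100 km, v_c = √(μ/r) = 2.551 km/s.
Vis-viva on the transfer ellipse at r = 61100 km gives v_t = √[μ(2/r − 1/a_t)] = 1.246 km/s.
Δv₂ = |v_t − v_c| = |1.246 − 2.551| = 1.305 km/s.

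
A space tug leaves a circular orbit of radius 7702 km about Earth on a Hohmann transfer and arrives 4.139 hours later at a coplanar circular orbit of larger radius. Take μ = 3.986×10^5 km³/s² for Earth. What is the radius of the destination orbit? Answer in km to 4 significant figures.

r₂ = 33850 km

Transfer time t = 4.139 hours = 14900.4 s, and t = π√(a_t³/μ).
So a_t = (μ t²/π²)^(1/3) = (3.986×10^5 × (14900.4)² / π²)^(1/3) = 20775 km.
Since a_t = (r₁ + r₂)/2, r₂ = 2a_t − r₁ = 2×20775 − 7702 = 33848 km.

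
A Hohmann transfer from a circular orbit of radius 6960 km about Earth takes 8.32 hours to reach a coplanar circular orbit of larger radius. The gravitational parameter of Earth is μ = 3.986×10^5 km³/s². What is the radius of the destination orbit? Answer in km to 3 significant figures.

r₂ = 59200 km

Transfer time t = 8.32 hours = 29952 s, and t = π√(a_t³/μ).
So a_t = (μ t²/π²)^(1/3) = (3.986×10^5 × (29952)² / π²)^(1/3) = 33090 km.
Since a_t = (r₁ + r₂)/2, r₂ = 2a_t − r₁ = 2×33090 − 6960 = 59220 km.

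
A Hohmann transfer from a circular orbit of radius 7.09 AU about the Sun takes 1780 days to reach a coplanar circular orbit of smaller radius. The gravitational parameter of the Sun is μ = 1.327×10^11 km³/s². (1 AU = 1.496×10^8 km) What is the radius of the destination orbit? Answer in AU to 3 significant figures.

In km: r₁ = 7.09 × 1.496×10^8 = 1.060664×10^9 km.
Transfer time t = 1780 days = 1.53792×10^8 s, and t = π√(a_t³/μ).
So a_t = (μ t²/π²)^(1/3) = (1.327×10^11 × (1.53792×10^8)² / π²)^(1/3) = 6.8257×10^8 km.
Since a_t = (r₁ + r₂)/2, r₂ = 2a_t − r₁ = 2×6.8257×10^8 − 1.060664×10^9 = 3.04476×10^8 km.
In AU: r₂ = 3.04476×10^8 / 1.496×10^8 = 2.04 AU.

r₂ = 2.04 AU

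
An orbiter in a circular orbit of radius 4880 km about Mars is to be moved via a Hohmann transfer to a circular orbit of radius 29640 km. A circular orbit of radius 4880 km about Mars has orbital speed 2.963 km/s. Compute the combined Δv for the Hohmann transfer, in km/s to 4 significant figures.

From the circular-orbit relation v² = μ/r at r = 4880 km: μ = v²r = (2.963)² × 4880 = 42843.3 km³/s².
Transfer-ellipse semi-major axis a_t = (r₁ + r₂)/2 = (4880 + 29640)/2 = 17260 km.
Circular speed at r₁: v₁ = √(μ/r₁) = √(42843.3/4880) = 2.9630 km/s.
Transfer-orbit speed at r₁ (vis-viva equation): v_p = √[μ(2/r₁ − 1/a_t)] = 3.8828 km/s.
First burn Δv₁ = |v_p − v₁| = 0.9198 km/s.
At r₂, v₂ = √(μ/r₂) = 1.2023 km/s.
Transfer-orbit speed at r₂: v_a = √[μ(2/r₂ − 1/a_t)] = 0.63928 km/s.
Second burn Δv₂ = |v₂ − v_a| = 0.5630 km/s.
Total Δv = Δv₁ + Δv₂ = 1.483 km/s.

Δv = 1.483 km/s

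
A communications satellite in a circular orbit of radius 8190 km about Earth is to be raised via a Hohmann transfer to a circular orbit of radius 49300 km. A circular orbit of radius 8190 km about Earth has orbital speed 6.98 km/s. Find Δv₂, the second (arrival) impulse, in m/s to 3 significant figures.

Δv₂ = 1330 m/s

From the circular-orbit relation v² = μ/r at r = 8190 km: μ = v²r = (6.98)² × 8190 = 3.99020×10^5 km³/s².
The Hohmann ellipse has a_t = (r₁ + r₂)/2 = 28745 km.
Circular speed at r = 49300 km: v_c = √(μ/r) = 2.845 km/s.
Transfer-orbit speed at the same r (vis-viva, a = a_t): v_t = √[μ(2/r − 1/a_t)] = 1.519 km/s.
Δv₂ = |v_t − v_c| = |1.519 − 2.845| = 1.326 km/s.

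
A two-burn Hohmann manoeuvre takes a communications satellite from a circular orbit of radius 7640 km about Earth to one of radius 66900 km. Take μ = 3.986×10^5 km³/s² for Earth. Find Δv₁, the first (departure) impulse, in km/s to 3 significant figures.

Δv₁ = 2.45 km/s

The Hohmann ellipse has a_t = (r₁ + r₂)/2 = 37270 km.
Circular speed at r = 7640 km: v_c = √(μ/r) = 7.223 km/s.
Vis-viva on the transfer ellipse at r = 7640 km gives v_t = √[μ(2/r − 1/a_t)] = 9.677 km/s.
Δv₁ = |v_t − v_c| = |9.677 − 7.223| = 2.454 km/s.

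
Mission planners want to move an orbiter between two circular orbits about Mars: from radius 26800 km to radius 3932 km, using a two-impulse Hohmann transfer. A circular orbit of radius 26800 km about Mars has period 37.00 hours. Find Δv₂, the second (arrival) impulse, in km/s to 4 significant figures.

Δv₂ = 1.058 km/s

From Kepler's third law T² = 4π²r³/μ at r = 26800 km, T = 37.00 hours = 37.00 × 3600 s = 1.332×10^5 s: μ = 4π²r³/T² = 42830.7 km³/s².
The Hohmann ellipse has a_t = (r₁ + r₂)/2 = 15366 km.
Circular speed at r = 3932 km: v_c = √(μ/r) = 3.3004 km/s.
Vis-viva on the transfer ellipse at r = 3932 km gives v_t = √[μ(2/r − 1/a_t)] = 4.3587 km/s.
Δv₂ = |v_t − v_c| = |4.3587 − 3.3004| = 1.058 km/s.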